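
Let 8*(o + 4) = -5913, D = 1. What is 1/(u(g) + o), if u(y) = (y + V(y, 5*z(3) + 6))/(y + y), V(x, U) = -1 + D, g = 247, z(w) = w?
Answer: -8/5941 ≈ -0.0013466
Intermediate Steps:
o = -5945/8 (o = -4 + (1/8)*(-5913) = -4 - 5913/8 = -5945/8 ≈ -743.13)
V(x, U) = 0 (V(x, U) = -1 + 1 = 0)
u(y) = 1/2 (u(y) = (y + 0)/(y + y) = y/((2*y)) = y*(1/(2*y)) = 1/2)
1/(u(g) + o) = 1/(1/2 - 5945/8) = 1/(-5941/8) = -8/5941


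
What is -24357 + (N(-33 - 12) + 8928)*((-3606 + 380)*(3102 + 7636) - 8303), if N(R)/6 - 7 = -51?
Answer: -300199748781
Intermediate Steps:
N(R) = -264 (N(R) = 42 + 6*(-51) = 42 - 306 = -264)
-24357 + (N(-33 - 12) + 8928)*((-3606 + 380)*(3102 + 7636) - 8303) = -24357 + (-264 + 8928)*((-3606 + 380)*(3102 + 7636) - 8303) = -24357 + 8664*(-3226*10738 - 8303) = -24357 + 8664*(-34640788 - 8303) = -24357 + 8664*(-34649091) = -24357 - 300199724424 = -300199748781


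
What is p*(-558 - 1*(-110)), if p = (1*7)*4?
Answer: -12544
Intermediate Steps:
p = 28 (p = 7*4 = 28)
p*(-558 - 1*(-110)) = 28*(-558 - 1*(-110)) = 28*(-558 + 110) = 28*(-448) = -12544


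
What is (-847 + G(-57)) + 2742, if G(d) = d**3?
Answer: -183298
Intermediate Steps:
(-847 + G(-57)) + 2742 = (-847 + (-57)**3) + 2742 = (-847 - 185193) + 2742 = -186040 + 2742 = -183298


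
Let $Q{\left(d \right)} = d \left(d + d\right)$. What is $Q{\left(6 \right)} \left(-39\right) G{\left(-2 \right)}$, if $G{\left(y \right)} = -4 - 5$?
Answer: $25272$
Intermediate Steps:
$G{\left(y \right)} = -9$
$Q{\left(d \right)} = 2 d^{2}$ ($Q{\left(d \right)} = d 2 d = 2 d^{2}$)
$Q{\left(6 \right)} \left(-39\right) G{\left(-2 \right)} = 2 \cdot 6^{2} \left(-39\right) \left(-9\right) = 2 \cdot 36 \left(-39\right) \left(-9\right) = 72 \left(-39\right) \left(-9\right) = \left(-2808\right) \left(-9\right) = 25272$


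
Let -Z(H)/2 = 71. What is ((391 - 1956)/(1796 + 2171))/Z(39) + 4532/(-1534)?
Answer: -1275269169/432061838 ≈ -2.9516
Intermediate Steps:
Z(H) = -142 (Z(H) = -2*71 = -142)
((391 - 1956)/(1796 + 2171))/Z(39) + 4532/(-1534) = ((391 - 1956)/(1796 + 2171))/(-142) + 4532/(-1534) = -1565/3967*(-1/142) + 4532*(-1/1534) = -1565*1/3967*(-1/142) - 2266/767 = -1565/3967*(-1/142) - 2266/767 = 1565/563314 - 2266/767 = -1275269169/432061838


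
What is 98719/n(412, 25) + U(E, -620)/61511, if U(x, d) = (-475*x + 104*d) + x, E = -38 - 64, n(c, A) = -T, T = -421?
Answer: 6065512837/25896131 ≈ 234.22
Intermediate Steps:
n(c, A) = 421 (n(c, A) = -1*(-421) = 421)
E = -102
U(x, d) = -474*x + 104*d
98719/n(412, 25) + U(E, -620)/61511 = 98719/421 + (-474*(-102) + 104*(-620))/61511 = 98719*(1/421) + (48348 - 64480)*(1/61511) = 98719/421 - 16132*1/61511 = 98719/421 - 16132/61511 = 6065512837/25896131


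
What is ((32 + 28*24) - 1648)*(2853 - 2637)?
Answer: -203904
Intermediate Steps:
((32 + 28*24) - 1648)*(2853 - 2637) = ((32 + 672) - 1648)*216 = (704 - 1648)*216 = -944*216 = -203904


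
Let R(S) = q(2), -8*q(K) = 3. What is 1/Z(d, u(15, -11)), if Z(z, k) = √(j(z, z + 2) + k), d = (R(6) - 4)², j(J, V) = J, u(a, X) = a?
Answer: 8*√2185/2185 ≈ 0.17114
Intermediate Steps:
q(K) = -3/8 (q(K) = -⅛*3 = -3/8)
R(S) = -3/8
d = 1225/64 (d = (-3/8 - 4)² = (-35/8)² = 1225/64 ≈ 19.141)
Z(z, k) = √(k + z) (Z(z, k) = √(z + k) = √(k + z))
1/Z(d, u(15, -11)) = 1/(√(15 + 1225/64)) = 1/(√(2185/64)) = 1/(√2185/8) = 8*√2185/2185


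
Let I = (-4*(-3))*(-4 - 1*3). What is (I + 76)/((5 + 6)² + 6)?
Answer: -8/127 ≈ -0.062992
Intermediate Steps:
I = -84 (I = 12*(-4 - 3) = 12*(-7) = -84)
(I + 76)/((5 + 6)² + 6) = (-84 + 76)/((5 + 6)² + 6) = -8/(11² + 6) = -8/(121 + 6) = -8/127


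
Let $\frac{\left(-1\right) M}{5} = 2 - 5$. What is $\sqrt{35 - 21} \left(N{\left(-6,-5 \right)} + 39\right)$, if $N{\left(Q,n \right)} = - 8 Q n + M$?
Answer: $- 186 \sqrt{14} \approx -695.95$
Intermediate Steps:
$M = 15$ ($M = - 5 \left(2 - 5\right) = \left(-5\right) \left(-3\right) = 15$)
$N{\left(Q,n \right)} = 15 - 8 Q n$ ($N{\left(Q,n \right)} = - 8 Q n + 15 = 15 - 8 Q n$)
$\sqrt{35 - 21} \left(N{\left(-6,-5 \right)} + 39\right) = \sqrt{35 - 21} \left(\left(15 - \left(-48\right) \left(-5\right)\right) + 39\right) = \sqrt{14} \left(\left(15 - 240\right) + 39\right) = \sqrt{14} \left(-225 + 39\right) = \sqrt{14} \left(-186\right) = - 186 \sqrt{14}$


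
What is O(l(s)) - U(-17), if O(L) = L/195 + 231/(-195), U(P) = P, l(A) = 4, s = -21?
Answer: 3088/195 ≈ 15.836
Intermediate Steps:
O(L) = -77/65 + L/195 (O(L) = L*(1/195) + 231*(-1/195) = L/195 - 77/65 = -77/65 + L/195)
O(l(s)) - U(-17) = (-77/65 + (1/195)*4) - 1*(-17) = (-77/65 + 4/195) + 17 = -227/195 + 17 = 3088/195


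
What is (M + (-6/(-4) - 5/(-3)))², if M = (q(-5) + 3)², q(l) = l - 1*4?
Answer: 55225/36 ≈ 1534.0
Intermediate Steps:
q(l) = -4 + l (q(l) = l - 4 = -4 + l)
M = 36 (M = ((-4 - 5) + 3)² = (-9 + 3)² = (-6)² = 36)
(M + (-6/(-4) - 5/(-3)))² = (36 + (-6/(-4) - 5/(-3)))² = (36 + (-6*(-¼) - 5*(-⅓)))² = (36 + (3/2 + 5/3))² = (36 + 19/6)² = (235/6)² = 55225/36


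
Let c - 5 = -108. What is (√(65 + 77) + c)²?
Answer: (103 - √142)² ≈ 8296.2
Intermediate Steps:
c = -103 (c = 5 - 108 = -103)
(√(65 + 77) + c)² = (√(65 + 77) - 103)² = (√142 - 103)² = (-103 + √142)²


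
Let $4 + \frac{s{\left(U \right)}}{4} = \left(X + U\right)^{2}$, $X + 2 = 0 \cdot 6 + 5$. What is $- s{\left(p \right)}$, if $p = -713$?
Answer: $-2016384$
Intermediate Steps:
$X = 3$ ($X = -2 + \left(0 \cdot 6 + 5\right) = -2 + \left(0 + 5\right) = -2 + 5 = 3$)
$s{\left(U \right)} = -16 + 4 \left(3 + U\right)^{2}$
$- s{\left(p \right)} = - (-16 + 4 \left(3 - 713\right)^{2}) = - (-16 + 4 \left(-710\right)^{2}) = - (-16 + 4 \cdot 504100) = - (-16 + 2016400) = \left(-1\right) 2016384 = -2016384$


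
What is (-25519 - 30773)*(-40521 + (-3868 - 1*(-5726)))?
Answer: 2176417596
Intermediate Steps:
(-25519 - 30773)*(-40521 + (-3868 - 1*(-5726))) = -56292*(-40521 + (-3868 + 5726)) = -56292*(-40521 + 1858) = -56292*(-38663) = 2176417596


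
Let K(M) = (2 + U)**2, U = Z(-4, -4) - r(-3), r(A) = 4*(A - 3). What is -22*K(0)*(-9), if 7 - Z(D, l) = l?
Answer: 271062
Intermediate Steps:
Z(D, l) = 7 - l
r(A) = -12 + 4*A (r(A) = 4*(-3 + A) = -12 + 4*A)
U = 35 (U = (7 - 1*(-4)) - (-12 + 4*(-3)) = (7 + 4) - (-12 - 12) = 11 - 1*(-24) = 11 + 24 = 35)
K(M) = 1369 (K(M) = (2 + 35)**2 = 37**2 = 1369)
-22*K(0)*(-9) = -22*1369*(-9) = -30118*(-9) = 271062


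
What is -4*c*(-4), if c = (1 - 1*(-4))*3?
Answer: 240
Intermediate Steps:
c = 15 (c = (1 + 4)*3 = 5*3 = 15)
-4*c*(-4) = -4*15*(-4) = -60*(-4) = 240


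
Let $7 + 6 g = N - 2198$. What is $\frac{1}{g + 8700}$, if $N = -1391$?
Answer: $\frac{3}{24302} \approx 0.00012345$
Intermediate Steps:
$g = - \frac{1798}{3}$ ($g = - \frac{7}{6} + \frac{-1391 - 2198}{6} = - \frac{7}{6} + \frac{1}{6} \left(-3589\right) = - \frac{7}{6} - \frac{3589}{6} = - \frac{1798}{3} \approx -599.33$)
$\frac{1}{g + 8700} = \frac{1}{- \frac{1798}{3} + 8700} = \frac{1}{\frac{24302}{3}} = \frac{3}{24302}$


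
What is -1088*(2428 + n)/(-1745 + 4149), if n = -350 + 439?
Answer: -684624/601 ≈ -1139.1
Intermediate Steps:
n = 89
-1088*(2428 + n)/(-1745 + 4149) = -1088*(2428 + 89)/(-1745 + 4149) = -1088/(2404/2517) = -1088/(2404*(1/2517)) = -1088/2404/2517 = -1088*2517/2404 = -684624/601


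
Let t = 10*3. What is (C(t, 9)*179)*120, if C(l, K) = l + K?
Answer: 837720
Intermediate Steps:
t = 30
C(l, K) = K + l
(C(t, 9)*179)*120 = ((9 + 30)*179)*120 = (39*179)*120 = 6981*120 = 837720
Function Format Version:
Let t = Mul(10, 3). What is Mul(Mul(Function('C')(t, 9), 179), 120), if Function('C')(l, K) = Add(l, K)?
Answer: 837720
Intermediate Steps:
t = 30
Function('C')(l, K) = Add(K, l)
Mul(Mul(Function('C')(t, 9), 179), 120) = Mul(Mul(Add(9, 30), 179), 120) = Mul(Mul(39, 179), 120) = Mul(6981, 120) = 837720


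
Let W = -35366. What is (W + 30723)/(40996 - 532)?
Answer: -4643/40464 ≈ -0.11474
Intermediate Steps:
(W + 30723)/(40996 - 532) = (-35366 + 30723)/(40996 - 532) = -4643/40464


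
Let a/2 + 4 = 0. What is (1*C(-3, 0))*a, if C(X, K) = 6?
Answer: -48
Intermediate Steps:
a = -8 (a = -8 + 2*0 = -8 + 0 = -8)
(1*C(-3, 0))*a = (1*6)*(-8) = 6*(-8) = -48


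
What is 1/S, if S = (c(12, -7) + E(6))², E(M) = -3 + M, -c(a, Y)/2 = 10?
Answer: 1/289 ≈ 0.0034602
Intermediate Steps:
c(a, Y) = -20 (c(a, Y) = -2*10 = -20)
S = 289 (S = (-20 + (-3 + 6))² = (-20 + 3)² = (-17)² = 289)
1/S = 1/289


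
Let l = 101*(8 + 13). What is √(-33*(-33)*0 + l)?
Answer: √2121 ≈ 46.054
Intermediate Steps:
l = 2121 (l = 101*21 = 2121)
√(-33*(-33)*0 + l) = √(-33*(-33)*0 + 2121) = √(1089*0 + 2121) = √(0 + 2121) = √2121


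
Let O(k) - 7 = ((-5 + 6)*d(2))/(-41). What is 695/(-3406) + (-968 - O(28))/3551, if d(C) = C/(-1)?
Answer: -237347407/495882946 ≈ -0.47864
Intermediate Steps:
d(C) = -C (d(C) = C*(-1) = -C)
O(k) = 289/41 (O(k) = 7 + ((-5 + 6)*(-1*2))/(-41) = 7 + (1*(-2))*(-1/41) = 7 - 2*(-1/41) = 7 + 2/41 = 289/41)
695/(-3406) + (-968 - O(28))/3551 = 695/(-3406) + (-968 - 1*289/41)/3551 = 695*(-1/3406) + (-968 - 289/41)*(1/3551) = -695/3406 - 39977/41*1/3551 = -695/3406 - 39977/145591 = -237347407/495882946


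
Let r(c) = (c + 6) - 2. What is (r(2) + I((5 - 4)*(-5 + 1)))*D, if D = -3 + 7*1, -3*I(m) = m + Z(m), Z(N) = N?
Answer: 104/3 ≈ 34.667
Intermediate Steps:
r(c) = 4 + c (r(c) = (6 + c) - 2 = 4 + c)
I(m) = -2*m/3 (I(m) = -(m + m)/3 = -2*m/3)
D = 4 (D = -3 + 7 = 4)
(r(2) + I((5 - 4)*(-5 + 1)))*D = ((4 + 2) - 2*(5 - 4)*(-5 + 1)/3)*4 = (6 - 2*(-4)/3)*4 = (6 - ⅔*(-4))*4 = (6 + 8/3)*4 = (26/3)*4 = 104/3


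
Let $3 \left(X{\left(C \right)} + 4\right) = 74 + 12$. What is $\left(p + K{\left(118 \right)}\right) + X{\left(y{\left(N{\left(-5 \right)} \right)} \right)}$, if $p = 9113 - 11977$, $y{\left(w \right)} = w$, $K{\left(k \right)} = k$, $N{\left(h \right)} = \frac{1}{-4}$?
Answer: $- \frac{8164}{3} \approx -2721.3$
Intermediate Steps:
$N{\left(h \right)} = - \frac{1}{4}$
$X{\left(C \right)} = \frac{74}{3}$ ($X{\left(C \right)} = -4 + \frac{74 + 12}{3} = -4 + \frac{1}{3} \cdot 86 = -4 + \frac{86}{3} = \frac{74}{3}$)
$p = -2864$ ($p = 9113 - 11977 = -2864$)
$\left(p + K{\left(118 \right)}\right) + X{\left(y{\left(N{\left(-5 \right)} \right)} \right)} = \left(-2864 + 118\right) + \frac{74}{3} = -2746 + \frac{74}{3} = - \frac{8164}{3}$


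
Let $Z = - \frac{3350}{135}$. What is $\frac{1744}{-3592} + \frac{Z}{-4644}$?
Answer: $- \frac{13516877}{28149606} \approx -0.48018$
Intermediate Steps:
$Z = - \frac{670}{27}$ ($Z = \left(-3350\right) \frac{1}{135} = - \frac{670}{27} \approx -24.815$)
$\frac{1744}{-3592} + \frac{Z}{-4644} = \frac{1744}{-3592} - \frac{670}{27 \left(-4644\right)} = 1744 \left(- \frac{1}{3592}\right) - - \frac{335}{62694} = - \frac{218}{449} + \frac{335}{62694} = - \frac{13516877}{28149606}$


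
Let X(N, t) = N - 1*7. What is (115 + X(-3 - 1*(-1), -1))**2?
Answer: 11236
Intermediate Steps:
X(N, t) = -7 + N (X(N, t) = N - 7 = -7 + N)
(115 + X(-3 - 1*(-1), -1))**2 = (115 + (-7 + (-3 - 1*(-1))))**2 = (115 + (-7 + (-3 + 1)))**2 = (115 + (-7 - 2))**2 = (115 - 9)**2 = 106**2 = 11236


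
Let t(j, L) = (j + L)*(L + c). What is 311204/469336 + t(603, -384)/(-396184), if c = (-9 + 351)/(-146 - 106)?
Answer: 5817957827/6640836208 ≈ 0.87609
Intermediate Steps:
c = -19/14 (c = 342/(-252) = 342*(-1/252) = -19/14 ≈ -1.3571)
t(j, L) = (-19/14 + L)*(L + j) (t(j, L) = (j + L)*(L - 19/14) = (L + j)*(-19/14 + L) = (-19/14 + L)*(L + j))
311204/469336 + t(603, -384)/(-396184) = 311204/469336 + ((-384)² - 19/14*(-384) - 19/14*603 - 384*603)/(-396184) = 311204*(1/469336) + (147456 + 3648/7 - 11457/14 - 231552)*(-1/396184) = 77801/117334 - 1181505/14*(-1/396184) = 77801/117334 + 1181505/5546576 = 5817957827/6640836208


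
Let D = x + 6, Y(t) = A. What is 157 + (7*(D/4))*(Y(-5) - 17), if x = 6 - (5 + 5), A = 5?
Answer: 115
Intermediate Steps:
x = -4 (x = 6 - 1*10 = 6 - 10 = -4)
Y(t) = 5
D = 2 (D = -4 + 6 = 2)
157 + (7*(D/4))*(Y(-5) - 17) = 157 + (7*(2/4))*(5 - 17) = 157 + (7*(2*(¼)))*(-12) = 157 + (7*(½))*(-12) = 157 + (7/2)*(-12) = 157 - 42 = 115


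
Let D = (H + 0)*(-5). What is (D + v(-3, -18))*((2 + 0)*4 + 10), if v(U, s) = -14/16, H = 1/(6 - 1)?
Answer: -135/4 ≈ -33.750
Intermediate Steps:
H = 1/5 ≈ 0.20000
v(U, s) = -7/8 (v(U, s) = -14*1/16 = -7/8)
D = -1 (D = (1/5 + 0)*(-5) = (1/5)*(-5) = -1)
(D + v(-3, -18))*((2 + 0)*4 + 10) = (-1 - 7/8)*((2 + 0)*4 + 10) = -15*(2*4 + 10)/8 = -15*(8 + 10)/8 = -15/8*18 = -135/4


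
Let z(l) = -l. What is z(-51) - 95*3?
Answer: -234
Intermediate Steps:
z(-51) - 95*3 = -1*(-51) - 95*3 = 51 - 285 = -234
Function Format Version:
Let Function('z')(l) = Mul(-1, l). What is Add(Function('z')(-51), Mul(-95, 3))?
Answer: -234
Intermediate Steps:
Add(Function('z')(-51), Mul(-95, 3)) = Add(Mul(-1, -51), Mul(-95, 3)) = Add(51, -285) = -234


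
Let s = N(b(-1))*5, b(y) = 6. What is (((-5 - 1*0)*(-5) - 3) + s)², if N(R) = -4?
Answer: 4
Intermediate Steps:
s = -20 (s = -4*5 = -20)
(((-5 - 1*0)*(-5) - 3) + s)² = (((-5 - 1*0)*(-5) - 3) - 20)² = (((-5 + 0)*(-5) - 3) - 20)² = ((-5*(-5) - 3) - 20)² = ((25 - 3) - 20)² = (22 - 20)² = 2² = 4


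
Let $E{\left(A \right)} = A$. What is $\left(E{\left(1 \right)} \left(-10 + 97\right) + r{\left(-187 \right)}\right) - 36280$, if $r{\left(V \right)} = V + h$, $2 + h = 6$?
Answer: $-36376$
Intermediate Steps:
$h = 4$ ($h = -2 + 6 = 4$)
$r{\left(V \right)} = 4 + V$ ($r{\left(V \right)} = V + 4 = 4 + V$)
$\left(E{\left(1 \right)} \left(-10 + 97\right) + r{\left(-187 \right)}\right) - 36280 = \left(1 \left(-10 + 97\right) + \left(4 - 187\right)\right) - 36280 = \left(1 \cdot 87 - 183\right) - 36280 = \left(87 - 183\right) - 36280 = -96 - 36280 = -36376$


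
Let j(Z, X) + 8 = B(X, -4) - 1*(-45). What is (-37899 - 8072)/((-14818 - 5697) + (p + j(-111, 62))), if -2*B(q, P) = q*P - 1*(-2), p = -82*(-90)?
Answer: 45971/12975 ≈ 3.5430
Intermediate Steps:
p = 7380
B(q, P) = -1 - P*q/2 (B(q, P) = -(q*P - 1*(-2))/2 = -(P*q + 2)/2 = -(2 + P*q)/2 = -1 - P*q/2)
j(Z, X) = 36 + 2*X (j(Z, X) = -8 + ((-1 - ½*(-4)*X) - 1*(-45)) = -8 + ((-1 + 2*X) + 45) = -8 + (44 + 2*X) = 36 + 2*X)
(-37899 - 8072)/((-14818 - 5697) + (p + j(-111, 62))) = (-37899 - 8072)/((-14818 - 5697) + (7380 + (36 + 2*62))) = -45971/(-20515 + (7380 + (36 + 124))) = -45971/(-20515 + (7380 + 160)) = -45971/(-20515 + 7540) = -45971/(-12975) = -45971*(-1/12975) = 45971/12975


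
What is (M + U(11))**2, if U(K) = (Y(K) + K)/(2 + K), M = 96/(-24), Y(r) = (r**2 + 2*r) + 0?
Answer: 10404/169 ≈ 61.562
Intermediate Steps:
Y(r) = r**2 + 2*r
M = -4 (M = 96*(-1/24) = -4)
U(K) = (K + K*(2 + K))/(2 + K) (U(K) = (K*(2 + K) + K)/(2 + K) = (K + K*(2 + K))/(2 + K))
(M + U(11))**2 = (-4 + 11*(3 + 11)/(2 + 11))**2 = (-4 + 11*14/13)**2 = (-4 + 11*(1/13)*14)**2 = (-4 + 154/13)**2 = (102/13)**2 = 10404/169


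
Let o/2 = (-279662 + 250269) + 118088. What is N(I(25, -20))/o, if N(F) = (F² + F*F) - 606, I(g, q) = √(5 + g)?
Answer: -91/29565 ≈ -0.0030780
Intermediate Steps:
N(F) = -606 + 2*F² (N(F) = (F² + F²) - 606 = 2*F² - 606 = -606 + 2*F²)
o = 177390 (o = 2*((-279662 + 250269) + 118088) = 2*(-29393 + 118088) = 2*88695 = 177390)
N(I(25, -20))/o = (-606 + 2*(√(5 + 25))²)/177390 = (-606 + 2*(√30)²)*(1/177390) = (-606 + 2*30)*(1/177390) = (-606 + 60)*(1/177390) = -546*1/177390 = -91/29565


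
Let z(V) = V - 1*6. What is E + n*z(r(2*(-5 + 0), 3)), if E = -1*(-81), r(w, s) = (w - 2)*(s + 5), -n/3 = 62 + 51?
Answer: 34659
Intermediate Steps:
n = -339 (n = -3*(62 + 51) = -3*113 = -339)
r(w, s) = (-2 + w)*(5 + s)
z(V) = -6 + V (z(V) = V - 6 = -6 + V)
E = 81
E + n*z(r(2*(-5 + 0), 3)) = 81 - 339*(-6 + (-10 - 2*3 + 5*(2*(-5 + 0)) + 3*(2*(-5 + 0)))) = 81 - 339*(-6 + (-10 - 6 + 5*(2*(-5)) + 3*(2*(-5)))) = 81 - 339*(-6 + (-10 - 6 + 5*(-10) + 3*(-10))) = 81 - 339*(-6 + (-10 - 6 - 50 - 30)) = 81 - 339*(-6 - 96) = 81 - 339*(-102) = 81 + 34578 = 34659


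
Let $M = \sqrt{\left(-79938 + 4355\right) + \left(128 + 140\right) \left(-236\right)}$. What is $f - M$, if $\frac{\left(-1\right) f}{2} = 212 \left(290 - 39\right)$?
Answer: $-106424 - i \sqrt{138831} \approx -1.0642 \cdot 10^{5} - 372.6 i$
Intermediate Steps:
$f = -106424$ ($f = - 2 \cdot 212 \left(290 - 39\right) = - 2 \cdot 212 \cdot 251 = \left(-2\right) 53212 = -106424$)
$M = i \sqrt{138831}$ ($M = \sqrt{-75583 + 268 \left(-236\right)} = \sqrt{-75583 - 63248} = \sqrt{-138831} = i \sqrt{138831} \approx 372.6 i$)
$f - M = -106424 - i \sqrt{138831}$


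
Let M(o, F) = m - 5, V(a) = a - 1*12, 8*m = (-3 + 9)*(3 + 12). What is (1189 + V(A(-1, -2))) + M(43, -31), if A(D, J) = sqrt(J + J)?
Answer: 4733/4 + 2*I ≈ 1183.3 + 2.0*I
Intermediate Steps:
m = 45/4 (m = ((-3 + 9)*(3 + 12))/8 = (6*15)/8 = (1/8)*90 = 45/4 ≈ 11.250)
A(D, J) = sqrt(2)*sqrt(J) (A(D, J) = sqrt(2*J) = sqrt(2)*sqrt(J))
V(a) = -12 + a (V(a) = a - 12 = -12 + a)
M(o, F) = 25/4 (M(o, F) = 45/4 - 5 = 25/4)
(1189 + V(A(-1, -2))) + M(43, -31) = (1189 + (-12 + sqrt(2)*sqrt(-2))) + 25/4 = (1189 + (-12 + sqrt(2)*(I*sqrt(2)))) + 25/4 = (1189 + (-12 + 2*I)) + 25/4 = (1177 + 2*I) + 25/4 = 4733/4 + 2*I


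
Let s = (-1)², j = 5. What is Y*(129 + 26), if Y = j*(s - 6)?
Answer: -3875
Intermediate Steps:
s = 1
Y = -25 (Y = 5*(1 - 6) = 5*(-5) = -25)
Y*(129 + 26) = -25*(129 + 26) = -25*155 = -3875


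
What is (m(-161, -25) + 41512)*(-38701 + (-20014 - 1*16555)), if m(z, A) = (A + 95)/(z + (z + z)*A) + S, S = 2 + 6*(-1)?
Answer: -3521094922020/1127 ≈ -3.1243e+9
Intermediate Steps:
S = -4 (S = 2 - 6 = -4)
m(z, A) = -4 + (95 + A)/(z + 2*A*z) (m(z, A) = (A + 95)/(z + (z + z)*A) - 4 = (95 + A)/(z + (2*z)*A) - 4 = (95 + A)/(z + 2*A*z) - 4 = -4 + (95 + A)/(z + 2*A*z))
(m(-161, -25) + 41512)*(-38701 + (-20014 - 1*16555)) = ((95 - 25 - 4*(-161) - 8*(-25)*(-161))/((-161)*(1 + 2*(-25))) + 41512)*(-38701 + (-20014 - 1*16555)) = (-(95 - 25 + 644 - 32200)/(161*(1 - 50)) + 41512)*(-38701 + (-20014 - 16555)) = (-1/161*(-31486)/(-49) + 41512)*(-38701 - 36569) = (-1/161*(-1/49)*(-31486) + 41512)*(-75270) = (-4498/1127 + 41512)*(-75270) = (46779526/1127)*(-75270) = -3521094922020/1127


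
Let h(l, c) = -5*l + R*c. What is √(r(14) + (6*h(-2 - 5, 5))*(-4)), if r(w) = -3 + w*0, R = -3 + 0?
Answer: I*√483 ≈ 21.977*I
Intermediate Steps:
R = -3
h(l, c) = -5*l - 3*c
r(w) = -3 (r(w) = -3 + 0 = -3)
√(r(14) + (6*h(-2 - 5, 5))*(-4)) = √(-3 + (6*(-5*(-2 - 5) - 3*5))*(-4)) = √(-3 + (6*(-5*(-7) - 15))*(-4)) = √(-3 + (6*(35 - 15))*(-4)) = √(-3 + (6*20)*(-4)) = √(-3 + 120*(-4)) = √(-3 - 480) = √(-483) = I*√483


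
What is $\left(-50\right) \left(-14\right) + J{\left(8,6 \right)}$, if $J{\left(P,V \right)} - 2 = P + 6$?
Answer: $716$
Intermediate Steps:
$J{\left(P,V \right)} = 8 + P$ ($J{\left(P,V \right)} = 2 + \left(P + 6\right) = 2 + \left(6 + P\right) = 8 + P$)
$\left(-50\right) \left(-14\right) + J{\left(8,6 \right)} = \left(-50\right) \left(-14\right) + \left(8 + 8\right) = 700 + 16 = 716$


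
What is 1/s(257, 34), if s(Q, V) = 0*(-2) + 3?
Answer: ⅓ ≈ 0.33333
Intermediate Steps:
s(Q, V) = 3 (s(Q, V) = 0 + 3 = 3)
1/s(257, 34) = 1/3 = ⅓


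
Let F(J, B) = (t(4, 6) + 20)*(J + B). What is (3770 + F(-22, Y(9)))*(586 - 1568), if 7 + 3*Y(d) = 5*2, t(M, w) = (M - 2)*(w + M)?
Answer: -2877260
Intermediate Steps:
t(M, w) = (-2 + M)*(M + w)
Y(d) = 1 (Y(d) = -7/3 + (5*2)/3 = -7/3 + (⅓)*10 = -7/3 + 10/3 = 1)
F(J, B) = 40*B + 40*J (F(J, B) = ((4² - 2*4 - 2*6 + 4*6) + 20)*(J + B) = ((16 - 8 - 12 + 24) + 20)*(B + J) = (20 + 20)*(B + J) = 40*(B + J) = 40*B + 40*J)
(3770 + F(-22, Y(9)))*(586 - 1568) = (3770 + (40*1 + 40*(-22)))*(586 - 1568) = (3770 + (40 - 880))*(-982) = (3770 - 840)*(-982) = 2930*(-982) = -2877260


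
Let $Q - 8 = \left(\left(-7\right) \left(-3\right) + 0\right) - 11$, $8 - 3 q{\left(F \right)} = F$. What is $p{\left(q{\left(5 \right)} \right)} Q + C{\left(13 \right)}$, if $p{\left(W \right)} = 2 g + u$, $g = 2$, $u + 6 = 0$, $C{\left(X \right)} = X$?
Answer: $-23$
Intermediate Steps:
$q{\left(F \right)} = \frac{8}{3} - \frac{F}{3}$
$u = -6$ ($u = -6 + 0 = -6$)
$Q = 18$ ($Q = 8 + \left(\left(\left(-7\right) \left(-3\right) + 0\right) - 11\right) = 8 + \left(\left(21 + 0\right) - 11\right) = 8 + \left(21 - 11\right) = 8 + 10 = 18$)
$p{\left(W \right)} = -2$ ($p{\left(W \right)} = 2 \cdot 2 - 6 = 4 - 6 = -2$)
$p{\left(q{\left(5 \right)} \right)} Q + C{\left(13 \right)} = \left(-2\right) 18 + 13 = -36 + 13 = -23$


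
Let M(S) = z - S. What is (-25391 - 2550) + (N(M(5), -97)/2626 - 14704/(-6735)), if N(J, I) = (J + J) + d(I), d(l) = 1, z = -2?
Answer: -38009928797/1360470 ≈ -27939.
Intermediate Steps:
M(S) = -2 - S
N(J, I) = 1 + 2*J (N(J, I) = (J + J) + 1 = 2*J + 1 = 1 + 2*J)
(-25391 - 2550) + (N(M(5), -97)/2626 - 14704/(-6735)) = (-25391 - 2550) + ((1 + 2*(-2 - 1*5))/2626 - 14704/(-6735)) = -27941 + ((1 + 2*(-2 - 5))*(1/2626) - 14704*(-1/6735)) = -27941 + ((1 + 2*(-7))*(1/2626) + 14704/6735) = -27941 + ((1 - 14)*(1/2626) + 14704/6735) = -27941 + (-13*1/2626 + 14704/6735) = -27941 + (-1/202 + 14704/6735) = -27941 + 2963473/1360470 = -38009928797/1360470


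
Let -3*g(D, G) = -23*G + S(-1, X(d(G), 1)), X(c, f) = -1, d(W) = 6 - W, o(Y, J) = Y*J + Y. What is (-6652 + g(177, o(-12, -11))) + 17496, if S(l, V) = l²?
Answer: 35291/3 ≈ 11764.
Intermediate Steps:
o(Y, J) = Y + J*Y (o(Y, J) = J*Y + Y = Y + J*Y)
g(D, G) = -⅓ + 23*G/3 (g(D, G) = -(-23*G + (-1)²)/3 = -(-23*G + 1)/3 = -(1 - 23*G)/3 = -⅓ + 23*G/3)
(-6652 + g(177, o(-12, -11))) + 17496 = (-6652 + (-⅓ + 23*(-12*(1 - 11))/3)) + 17496 = (-6652 + (-⅓ + 23*(-12*(-10))/3)) + 17496 = (-6652 + (-⅓ + (23/3)*120)) + 17496 = (-6652 + (-⅓ + 920)) + 17496 = (-6652 + 2759/3) + 17496 = -17197/3 + 17496 = 35291/3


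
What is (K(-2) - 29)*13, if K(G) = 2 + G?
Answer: -377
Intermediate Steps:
(K(-2) - 29)*13 = ((2 - 2) - 29)*13 = (0 - 29)*13 = -29*13 = -377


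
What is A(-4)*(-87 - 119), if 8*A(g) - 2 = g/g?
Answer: -309/4 ≈ -77.250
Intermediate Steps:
A(g) = 3/8 (A(g) = ¼ + (g/g)/8 = ¼ + (⅛)*1 = ¼ + ⅛ = 3/8)
A(-4)*(-87 - 119) = 3*(-87 - 119)/8 = (3/8)*(-206) = -309/4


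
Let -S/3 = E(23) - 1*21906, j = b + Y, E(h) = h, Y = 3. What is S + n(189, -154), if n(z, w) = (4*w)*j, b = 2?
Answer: 62569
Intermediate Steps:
j = 5 (j = 2 + 3 = 5)
n(z, w) = 20*w (n(z, w) = (4*w)*5 = 20*w)
S = 65649 (S = -3*(23 - 1*21906) = -3*(23 - 21906) = -3*(-21883) = 65649)
S + n(189, -154) = 65649 + 20*(-154) = 65649 - 3080 = 62569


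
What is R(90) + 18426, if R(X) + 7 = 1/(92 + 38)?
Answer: 2394471/130 ≈ 18419.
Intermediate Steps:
R(X) = -909/130 (R(X) = -7 + 1/(92 + 38) = -7 + 1/130 = -909/130)
R(90) + 18426 = -909/130 + 18426 = 2394471/130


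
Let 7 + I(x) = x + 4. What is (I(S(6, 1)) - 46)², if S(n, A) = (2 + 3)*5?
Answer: 576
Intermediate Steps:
S(n, A) = 25 (S(n, A) = 5*5 = 25)
I(x) = -3 + x (I(x) = -7 + (x + 4) = -7 + (4 + x) = -3 + x)
(I(S(6, 1)) - 46)² = ((-3 + 25) - 46)² = (22 - 46)² = (-24)² = 576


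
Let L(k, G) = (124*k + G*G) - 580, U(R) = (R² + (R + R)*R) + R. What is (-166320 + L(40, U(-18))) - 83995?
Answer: 664181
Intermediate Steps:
U(R) = R + 3*R² (U(R) = (R² + (2*R)*R) + R = (R² + 2*R²) + R = 3*R² + R = R + 3*R²)
L(k, G) = -580 + G² + 124*k (L(k, G) = (124*k + G²) - 580 = (G² + 124*k) - 580 = -580 + G² + 124*k)
(-166320 + L(40, U(-18))) - 83995 = (-166320 + (-580 + (-18*(1 + 3*(-18)))² + 124*40)) - 83995 = (-166320 + (-580 + (-18*(1 - 54))² + 4960)) - 83995 = (-166320 + (-580 + (-18*(-53))² + 4960)) - 83995 = (-166320 + (-580 + 954² + 4960)) - 83995 = (-166320 + (-580 + 910116 + 4960)) - 83995 = (-166320 + 914496) - 83995 = 748176 - 83995 = 664181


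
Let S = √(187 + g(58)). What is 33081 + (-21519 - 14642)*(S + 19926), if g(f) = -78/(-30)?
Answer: -720511005 - 72322*√1185/5 ≈ -7.2101e+8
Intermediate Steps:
g(f) = 13/5 (g(f) = -78*(-1/30) = 13/5)
S = 2*√1185/5 (S = √(187 + 13/5) = √(948/5) = 2*√1185/5 ≈ 13.770)
33081 + (-21519 - 14642)*(S + 19926) = 33081 + (-21519 - 14642)*(2*√1185/5 + 19926) = 33081 - 36161*(19926 + 2*√1185/5) = 33081 + (-720544086 - 72322*√1185/5) = -720511005 - 72322*√1185/5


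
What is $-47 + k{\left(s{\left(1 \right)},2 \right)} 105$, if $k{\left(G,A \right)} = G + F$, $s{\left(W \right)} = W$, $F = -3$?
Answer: $-257$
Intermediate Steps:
$k{\left(G,A \right)} = -3 + G$ ($k{\left(G,A \right)} = G - 3 = -3 + G$)
$-47 + k{\left(s{\left(1 \right)},2 \right)} 105 = -47 + \left(-3 + 1\right) 105 = -47 - 210 = -257$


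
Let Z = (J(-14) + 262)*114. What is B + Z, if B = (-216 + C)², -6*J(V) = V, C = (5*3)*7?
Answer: 42455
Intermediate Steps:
C = 105 (C = 15*7 = 105)
J(V) = -V/6
Z = 30134 (Z = (-⅙*(-14) + 262)*114 = (7/3 + 262)*114 = (793/3)*114 = 30134)
B = 12321 (B = (-216 + 105)² = (-111)² = 12321)
B + Z = 12321 + 30134 = 42455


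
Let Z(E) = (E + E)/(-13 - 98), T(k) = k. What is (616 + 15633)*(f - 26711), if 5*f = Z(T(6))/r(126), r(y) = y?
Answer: -5058585172043/11655 ≈ -4.3403e+8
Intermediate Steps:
Z(E) = -2*E/111 (Z(E) = (2*E)/(-111) = (2*E)*(-1/111) = -2*E/111)
f = -2/11655 (f = (-2/111*6/126)/5 = (-4/37*1/126)/5 = (1/5)*(-2/2331) = -2/11655 ≈ -0.00017160)
(616 + 15633)*(f - 26711) = (616 + 15633)*(-2/11655 - 26711) = 16249*(-311316707/11655) = -5058585172043/11655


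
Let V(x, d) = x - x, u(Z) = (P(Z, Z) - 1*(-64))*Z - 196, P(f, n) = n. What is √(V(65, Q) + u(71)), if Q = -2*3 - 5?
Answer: √9389 ≈ 96.897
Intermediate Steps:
Q = -11 (Q = -6 - 5 = -11)
u(Z) = -196 + Z*(64 + Z) (u(Z) = (Z - 1*(-64))*Z - 196 = (Z + 64)*Z - 196 = (64 + Z)*Z - 196 = Z*(64 + Z) - 196 = -196 + Z*(64 + Z))
V(x, d) = 0
√(V(65, Q) + u(71)) = √(0 + (-196 + 71² + 64*71)) = √(0 + (-196 + 5041 + 4544)) = √(0 + 9389) = √9389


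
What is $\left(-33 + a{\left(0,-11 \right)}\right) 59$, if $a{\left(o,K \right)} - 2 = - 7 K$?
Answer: $2714$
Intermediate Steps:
$a{\left(o,K \right)} = 2 - 7 K$
$\left(-33 + a{\left(0,-11 \right)}\right) 59 = \left(-33 + \left(2 - -77\right)\right) 59 = \left(-33 + \left(2 + 77\right)\right) 59 = \left(-33 + 79\right) 59 = 46 \cdot 59 = 2714$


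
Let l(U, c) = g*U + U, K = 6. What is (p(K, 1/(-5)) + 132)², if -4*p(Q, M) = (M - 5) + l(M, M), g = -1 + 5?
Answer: 7134241/400 ≈ 17836.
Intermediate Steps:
g = 4
l(U, c) = 5*U (l(U, c) = 4*U + U = 5*U)
p(Q, M) = 5/4 - 3*M/2 (p(Q, M) = -((M - 5) + 5*M)/4 = -((-5 + M) + 5*M)/4 = -(-5 + 6*M)/4 = 5/4 - 3*M/2)
(p(K, 1/(-5)) + 132)² = ((5/4 - 3/2/(-5)) + 132)² = ((5/4 - 3/2*(-⅕)) + 132)² = ((5/4 + 3/10) + 132)² = (31/20 + 132)² = (2671/20)² = 7134241/400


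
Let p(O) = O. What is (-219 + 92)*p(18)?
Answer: -2286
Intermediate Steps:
(-219 + 92)*p(18) = (-219 + 92)*18 = -127*18 = -2286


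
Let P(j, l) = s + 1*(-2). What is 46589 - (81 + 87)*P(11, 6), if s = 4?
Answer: 46253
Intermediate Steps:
P(j, l) = 2 (P(j, l) = 4 + 1*(-2) = 4 - 2 = 2)
46589 - (81 + 87)*P(11, 6) = 46589 - (81 + 87)*2 = 46589 - 168*2 = 46589 - 1*336 = 46589 - 336 = 46253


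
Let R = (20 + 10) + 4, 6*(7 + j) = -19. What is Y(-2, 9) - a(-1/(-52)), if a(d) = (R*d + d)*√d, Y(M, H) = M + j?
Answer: -73/6 - 35*√13/1352 ≈ -12.260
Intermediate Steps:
j = -61/6 (j = -7 + (⅙)*(-19) = -7 - 19/6 = -61/6 ≈ -10.167)
R = 34 (R = 30 + 4 = 34)
Y(M, H) = -61/6 + M (Y(M, H) = M - 61/6 = -61/6 + M)
a(d) = 35*d^(3/2) (a(d) = (34*d + d)*√d = (35*d)*√d = 35*d^(3/2))
Y(-2, 9) - a(-1/(-52)) = (-61/6 - 2) - 35*(-1/(-52))^(3/2) = -73/6 - 35*(-1*(-1/52))^(3/2) = -73/6 - 35*(1/52)^(3/2) = -73/6 - 35*√13/1352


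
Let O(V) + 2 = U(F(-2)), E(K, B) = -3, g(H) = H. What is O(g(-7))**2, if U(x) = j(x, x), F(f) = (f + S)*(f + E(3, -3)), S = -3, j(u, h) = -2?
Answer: 16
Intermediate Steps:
F(f) = (-3 + f)**2 (F(f) = (f - 3)*(f - 3) = (-3 + f)*(-3 + f) = (-3 + f)**2)
U(x) = -2
O(V) = -4 (O(V) = -2 - 2 = -4)
O(g(-7))**2 = (-4)**2 = 16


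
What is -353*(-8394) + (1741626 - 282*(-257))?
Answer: 4777182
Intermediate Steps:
-353*(-8394) + (1741626 - 282*(-257)) = 2963082 + (1741626 - 1*(-72474)) = 2963082 + (1741626 + 72474) = 2963082 + 1814100 = 4777182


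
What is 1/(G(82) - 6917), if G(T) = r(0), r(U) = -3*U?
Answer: -1/6917 ≈ -0.00014457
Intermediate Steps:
G(T) = 0 (G(T) = -3*0 = 0)
1/(G(82) - 6917) = 1/(0 - 6917) = 1/(-6917) = -1/6917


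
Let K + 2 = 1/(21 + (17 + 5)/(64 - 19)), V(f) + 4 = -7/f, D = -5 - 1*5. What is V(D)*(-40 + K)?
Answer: 1338777/9670 ≈ 138.45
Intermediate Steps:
D = -10 (D = -5 - 5 = -10)
V(f) = -4 - 7/f
K = -1889/967 (K = -2 + 1/(21 + (17 + 5)/(64 - 19)) = -2 + 1/(21 + 22/45) = -2 + 1/(967/45) = -2 + 45/967 = -1889/967 ≈ -1.9535)
V(D)*(-40 + K) = (-4 - 7/(-10))*(-40 - 1889/967) = (-4 - 7*(-⅒))*(-40569/967) = (-4 + 7/10)*(-40569/967) = -33/10*(-40569/967) = 1338777/9670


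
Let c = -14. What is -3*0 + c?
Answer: -14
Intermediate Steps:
-3*0 + c = -3*0 - 14 = 0 - 14 = -14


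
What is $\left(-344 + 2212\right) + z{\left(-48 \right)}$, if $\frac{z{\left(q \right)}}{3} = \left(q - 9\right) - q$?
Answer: $1841$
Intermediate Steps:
$z{\left(q \right)} = -27$ ($z{\left(q \right)} = 3 \left(\left(q - 9\right) - q\right) = 3 \left(\left(-9 + q\right) - q\right) = 3 \left(-9\right) = -27$)
$\left(-344 + 2212\right) + z{\left(-48 \right)} = \left(-344 + 2212\right) - 27 = 1868 - 27 = 1841$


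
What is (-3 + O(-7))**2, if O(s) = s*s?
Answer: 2116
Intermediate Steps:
O(s) = s**2
(-3 + O(-7))**2 = (-3 + (-7)**2)**2 = (-3 + 49)**2 = 46**2 = 2116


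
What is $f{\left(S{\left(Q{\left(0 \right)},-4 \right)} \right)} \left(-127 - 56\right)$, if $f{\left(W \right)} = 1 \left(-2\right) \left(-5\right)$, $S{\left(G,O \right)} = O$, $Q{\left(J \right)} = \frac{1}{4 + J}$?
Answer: $-1830$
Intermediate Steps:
$f{\left(W \right)} = 10$ ($f{\left(W \right)} = \left(-2\right) \left(-5\right) = 10$)
$f{\left(S{\left(Q{\left(0 \right)},-4 \right)} \right)} \left(-127 - 56\right) = 10 \left(-127 - 56\right) = 10 \left(-183\right) = -1830$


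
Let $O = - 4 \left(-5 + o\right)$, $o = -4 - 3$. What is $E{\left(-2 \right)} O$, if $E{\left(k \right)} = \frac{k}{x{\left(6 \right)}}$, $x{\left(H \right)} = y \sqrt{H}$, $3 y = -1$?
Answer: $48 \sqrt{6} \approx 117.58$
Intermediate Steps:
$y = - \frac{1}{3}$ ($y = \frac{1}{3} \left(-1\right) = - \frac{1}{3} \approx -0.33333$)
$x{\left(H \right)} = - \frac{\sqrt{H}}{3}$
$o = -7$ ($o = -4 - 3 = -7$)
$E{\left(k \right)} = - \frac{k \sqrt{6}}{2}$ ($E{\left(k \right)} = \frac{k}{\left(- \frac{1}{3}\right) \sqrt{6}} = k \left(- \frac{\sqrt{6}}{2}\right) = - \frac{k \sqrt{6}}{2}$)
$O = 48$ ($O = - 4 \left(-5 - 7\right) = \left(-4\right) \left(-12\right) = 48$)
$E{\left(-2 \right)} O = \left(- \frac{1}{2}\right) \left(-2\right) \sqrt{6} \cdot 48 = \sqrt{6} \cdot 48 = 48 \sqrt{6}$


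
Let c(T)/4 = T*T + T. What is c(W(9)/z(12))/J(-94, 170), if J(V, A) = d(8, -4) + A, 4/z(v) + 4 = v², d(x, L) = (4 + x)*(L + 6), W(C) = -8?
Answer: 156240/97 ≈ 1610.7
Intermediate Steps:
d(x, L) = (4 + x)*(6 + L)
z(v) = 4/(-4 + v²)
c(T) = 4*T + 4*T² (c(T) = 4*(T*T + T) = 4*(T² + T) = 4*(T + T²) = 4*T + 4*T²)
J(V, A) = 24 + A (J(V, A) = (24 + 4*(-4) + 6*8 - 4*8) + A = (24 - 16 + 48 - 32) + A = 24 + A)
c(W(9)/z(12))/J(-94, 170) = (4*(-8/(4/(-4 + 12²)))*(1 - 8/(4/(-4 + 12²))))/(24 + 170) = (4*(-8/(4/(-4 + 144)))*(1 - 8/(4/(-4 + 144))))/194 = (4*(-8/(4/140))*(1 - 8/(4/140)))*(1/194) = (4*(-8/(4*(1/140)))*(1 - 8/(4*(1/140))))*(1/194) = (4*(-8/1/35)*(1 - 8/1/35))*(1/194) = (4*(-8*35)*(1 - 8*35))*(1/194) = (4*(-280)*(1 - 280))*(1/194) = (4*(-280)*(-279))*(1/194) = 312480*(1/194) = 156240/97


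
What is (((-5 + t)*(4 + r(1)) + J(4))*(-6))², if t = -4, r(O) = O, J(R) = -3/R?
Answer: 301401/4 ≈ 75350.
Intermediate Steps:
(((-5 + t)*(4 + r(1)) + J(4))*(-6))² = (((-5 - 4)*(4 + 1) - 3/4)*(-6))² = ((-9*5 - 3*¼)*(-6))² = ((-45 - ¾)*(-6))² = (-183/4*(-6))² = (549/2)² = 301401/4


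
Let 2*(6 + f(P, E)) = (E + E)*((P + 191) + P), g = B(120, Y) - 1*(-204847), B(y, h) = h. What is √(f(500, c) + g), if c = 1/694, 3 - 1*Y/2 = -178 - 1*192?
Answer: √99018926886/694 ≈ 453.42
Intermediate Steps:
Y = 746 (Y = 6 - 2*(-178 - 1*192) = 6 - 2*(-178 - 192) = 6 - 2*(-370) = 6 + 740 = 746)
c = 1/694 ≈ 0.0014409
g = 205593 (g = 746 - 1*(-204847) = 746 + 204847 = 205593)
f(P, E) = -6 + E*(191 + 2*P) (f(P, E) = -6 + ((E + E)*((P + 191) + P))/2 = -6 + ((2*E)*((191 + P) + P))/2 = -6 + ((2*E)*(191 + 2*P))/2 = -6 + (2*E*(191 + 2*P))/2 = -6 + E*(191 + 2*P))
√(f(500, c) + g) = √((-6 + 191*(1/694) + 2*(1/694)*500) + 205593) = √((-6 + 191/694 + 500/347) + 205593) = √(-2973/694 + 205593) = √(142678569/694) = √99018926886/694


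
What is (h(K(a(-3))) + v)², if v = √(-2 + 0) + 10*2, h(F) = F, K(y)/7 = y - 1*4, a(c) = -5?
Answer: (43 - I*√2)² ≈ 1847.0 - 121.62*I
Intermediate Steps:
K(y) = -28 + 7*y (K(y) = 7*(y - 1*4) = 7*(y - 4) = 7*(-4 + y) = -28 + 7*y)
v = 20 + I*√2 (v = √(-2) + 20 = I*√2 + 20 = 20 + I*√2 ≈ 20.0 + 1.4142*I)
(h(K(a(-3))) + v)² = ((-28 + 7*(-5)) + (20 + I*√2))² = ((-28 - 35) + (20 + I*√2))² = (-63 + (20 + I*√2))² = (-43 + I*√2)²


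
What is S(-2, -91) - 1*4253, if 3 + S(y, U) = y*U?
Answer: -4074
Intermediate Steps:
S(y, U) = -3 + U*y (S(y, U) = -3 + y*U = -3 + U*y)
S(-2, -91) - 1*4253 = (-3 - 91*(-2)) - 1*4253 = (-3 + 182) - 4253 = 179 - 4253 = -4074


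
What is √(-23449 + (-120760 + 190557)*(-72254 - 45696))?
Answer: I*√8232579599 ≈ 90734.0*I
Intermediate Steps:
√(-23449 + (-120760 + 190557)*(-72254 - 45696)) = √(-23449 + 69797*(-117950)) = √(-23449 - 8232556150) = √(-8232579599) = I*√8232579599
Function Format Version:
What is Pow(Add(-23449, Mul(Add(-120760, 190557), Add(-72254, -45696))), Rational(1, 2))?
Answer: Mul(I, Pow(8232579599, Rational(1, 2))) ≈ Mul(90734., I)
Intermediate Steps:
Pow(Add(-23449, Mul(Add(-120760, 190557), Add(-72254, -45696))), Rational(1, 2)) = Pow(Add(-23449, Mul(69797, -117950)), Rational(1, 2)) = Pow(Add(-23449, -8232556150), Rational(1, 2)) = Pow(-8232579599, Rational(1, 2)) = Mul(I, Pow(8232579599, Rational(1, 2)))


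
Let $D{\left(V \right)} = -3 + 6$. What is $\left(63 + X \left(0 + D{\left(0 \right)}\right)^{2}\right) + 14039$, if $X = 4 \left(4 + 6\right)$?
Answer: $14462$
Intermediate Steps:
$D{\left(V \right)} = 3$
$X = 40$ ($X = 4 \cdot 10 = 40$)
$\left(63 + X \left(0 + D{\left(0 \right)}\right)^{2}\right) + 14039 = \left(63 + 40 \left(0 + 3\right)^{2}\right) + 14039 = \left(63 + 40 \cdot 3^{2}\right) + 14039 = \left(63 + 40 \cdot 9\right) + 14039 = \left(63 + 360\right) + 14039 = 423 + 14039 = 14462$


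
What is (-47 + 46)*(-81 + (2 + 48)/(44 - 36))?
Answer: 299/4 ≈ 74.750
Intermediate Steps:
(-47 + 46)*(-81 + (2 + 48)/(44 - 36)) = -(-81 + 50/8) = -(-81 + 50*(1/8)) = -(-81 + 25/4) = -1*(-299/4) = 299/4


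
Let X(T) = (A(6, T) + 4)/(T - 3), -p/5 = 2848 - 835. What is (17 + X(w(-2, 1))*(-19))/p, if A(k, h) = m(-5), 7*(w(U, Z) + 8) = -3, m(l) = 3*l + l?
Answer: 16/16775 ≈ 0.00095380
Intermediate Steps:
m(l) = 4*l
w(U, Z) = -59/7 (w(U, Z) = -8 + (⅐)*(-3) = -8 - 3/7 = -59/7)
p = -10065 (p = -5*(2848 - 835) = -5*2013 = -10065)
A(k, h) = -20 (A(k, h) = 4*(-5) = -20)
X(T) = -16/(-3 + T) (X(T) = (-20 + 4)/(T - 3) = -16/(-3 + T))
(17 + X(w(-2, 1))*(-19))/p = (17 - 16/(-3 - 59/7)*(-19))/(-10065) = (17 - 16/(-80/7)*(-19))*(-1/10065) = (17 - 16*(-7/80)*(-19))*(-1/10065) = (17 + (7/5)*(-19))*(-1/10065) = (17 - 133/5)*(-1/10065) = -48/5*(-1/10065) = 16/16775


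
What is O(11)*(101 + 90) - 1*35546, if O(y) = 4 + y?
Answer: -32681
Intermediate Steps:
O(11)*(101 + 90) - 1*35546 = (4 + 11)*(101 + 90) - 1*35546 = 15*191 - 35546 = 2865 - 35546 = -32681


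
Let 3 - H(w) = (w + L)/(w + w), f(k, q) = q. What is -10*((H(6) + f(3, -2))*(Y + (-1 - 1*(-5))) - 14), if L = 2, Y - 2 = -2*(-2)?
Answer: 320/3 ≈ 106.67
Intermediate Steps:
Y = 6 (Y = 2 - 2*(-2) = 2 + 4 = 6)
H(w) = 3 - (2 + w)/(2*w) (H(w) = 3 - (w + 2)/(w + w) = 3 - (2 + w)/(2*w))
-10*((H(6) + f(3, -2))*(Y + (-1 - 1*(-5))) - 14) = -10*(((5/2 - 1/6) - 2)*(6 + (-1 - 1*(-5))) - 14) = -10*(((5/2 - 1*⅙) - 2)*(6 + (-1 + 5)) - 14) = -10*(((5/2 - ⅙) - 2)*(6 + 4) - 14) = -10*((7/3 - 2)*10 - 14) = -10*((⅓)*10 - 14) = -10*(10/3 - 14) = -10*(-32/3) = 320/3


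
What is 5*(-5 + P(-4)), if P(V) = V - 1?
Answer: -50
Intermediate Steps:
P(V) = -1 + V
5*(-5 + P(-4)) = 5*(-5 + (-1 - 4)) = 5*(-5 - 5) = 5*(-10) = -50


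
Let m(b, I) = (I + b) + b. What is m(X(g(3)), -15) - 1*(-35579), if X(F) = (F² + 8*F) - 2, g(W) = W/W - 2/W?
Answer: 320090/9 ≈ 35566.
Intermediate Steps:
g(W) = 1 - 2/W
X(F) = -2 + F² + 8*F
m(b, I) = I + 2*b
m(X(g(3)), -15) - 1*(-35579) = (-15 + 2*(-2 + ((-2 + 3)/3)² + 8*((-2 + 3)/3))) - 1*(-35579) = (-15 + 2*(-2 + ((⅓)*1)² + 8*((⅓)*1))) + 35579 = (-15 + 2*(-2 + (⅓)² + 8*(⅓))) + 35579 = (-15 + 2*(-2 + ⅑ + 8/3)) + 35579 = (-15 + 2*(7/9)) + 35579 = (-15 + 14/9) + 35579 = -121/9 + 35579 = 320090/9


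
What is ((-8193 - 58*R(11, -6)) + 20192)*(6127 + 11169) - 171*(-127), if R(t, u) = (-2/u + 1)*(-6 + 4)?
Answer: 630694607/3 ≈ 2.1023e+8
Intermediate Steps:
R(t, u) = -2 + 4/u (R(t, u) = (1 - 2/u)*(-2) = -2 + 4/u)
((-8193 - 58*R(11, -6)) + 20192)*(6127 + 11169) - 171*(-127) = ((-8193 - 58*(-2 + 4/(-6))) + 20192)*(6127 + 11169) - 171*(-127) = ((-8193 - 58*(-2 + 4*(-⅙))) + 20192)*17296 - 1*(-21717) = ((-8193 - 58*(-2 - ⅔)) + 20192)*17296 + 21717 = ((-8193 - 58*(-8)/3) + 20192)*17296 + 21717 = ((-8193 - 1*(-464/3)) + 20192)*17296 + 21717 = ((-8193 + 464/3) + 20192)*17296 + 21717 = (-24115/3 + 20192)*17296 + 21717 = (36461/3)*17296 + 21717 = 630629456/3 + 21717 = 630694607/3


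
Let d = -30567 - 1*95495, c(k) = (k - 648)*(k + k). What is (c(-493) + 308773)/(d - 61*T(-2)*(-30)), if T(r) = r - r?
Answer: -1433799/126062 ≈ -11.374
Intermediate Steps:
T(r) = 0
c(k) = 2*k*(-648 + k) (c(k) = (-648 + k)*(2*k) = 2*k*(-648 + k))
d = -126062 (d = -30567 - 95495 = -126062)
(c(-493) + 308773)/(d - 61*T(-2)*(-30)) = (2*(-493)*(-648 - 493) + 308773)/(-126062 - 61*0*(-30)) = (2*(-493)*(-1141) + 308773)/(-126062 + 0*(-30)) = (1125026 + 308773)/(-126062 + 0) = 1433799/(-126062) = 1433799*(-1/126062) = -1433799/126062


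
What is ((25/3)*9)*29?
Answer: 2175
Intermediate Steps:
((25/3)*9)*29 = 75*29 = 2175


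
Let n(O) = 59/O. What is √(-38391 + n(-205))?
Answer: I*√1613393870/205 ≈ 195.94*I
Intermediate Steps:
√(-38391 + n(-205)) = √(-38391 + 59/(-205)) = √(-38391 + 59*(-1/205)) = √(-38391 - 59/205) = √(-7870214/205) = I*√1613393870/205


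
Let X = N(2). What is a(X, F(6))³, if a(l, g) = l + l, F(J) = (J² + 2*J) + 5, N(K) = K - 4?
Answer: -64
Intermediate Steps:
N(K) = -4 + K
X = -2 (X = -4 + 2 = -2)
F(J) = 5 + J² + 2*J
a(l, g) = 2*l
a(X, F(6))³ = (2*(-2))³ = (-4)³ = -64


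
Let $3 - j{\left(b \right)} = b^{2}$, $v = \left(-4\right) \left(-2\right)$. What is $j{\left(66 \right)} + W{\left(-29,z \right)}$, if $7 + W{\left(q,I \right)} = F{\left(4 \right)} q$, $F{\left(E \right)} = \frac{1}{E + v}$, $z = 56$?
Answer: $- \frac{52349}{12} \approx -4362.4$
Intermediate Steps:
$v = 8$
$F{\left(E \right)} = \frac{1}{8 + E}$ ($F{\left(E \right)} = \frac{1}{E + 8} = \frac{1}{8 + E}$)
$j{\left(b \right)} = 3 - b^{2}$
$W{\left(q,I \right)} = -7 + \frac{q}{12}$ ($W{\left(q,I \right)} = -7 + \frac{q}{8 + 4} = -7 + \frac{q}{12}$)
$j{\left(66 \right)} + W{\left(-29,z \right)} = \left(3 - 66^{2}\right) + \left(-7 + \frac{1}{12} \left(-29\right)\right) = \left(3 - 4356\right) - \frac{113}{12} = -4353 - \frac{113}{12} = - \frac{52349}{12}$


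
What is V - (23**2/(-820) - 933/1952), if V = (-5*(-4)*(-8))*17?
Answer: -1087985783/400160 ≈ -2718.9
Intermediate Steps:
V = -2720 (V = (20*(-8))*17 = -160*17 = -2720)
V - (23**2/(-820) - 933/1952) = -2720 - (23**2/(-820) - 933/1952) = -2720 - (529*(-1/820) - 933*1/1952) = -2720 - (-529/820 - 933/1952) = -2720 - 1*(-449417/400160) = -2720 + 449417/400160 = -1087985783/400160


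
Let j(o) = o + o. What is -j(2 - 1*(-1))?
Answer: -6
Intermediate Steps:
j(o) = 2*o
-j(2 - 1*(-1)) = -2*(2 - 1*(-1)) = -2*(2 + 1) = -2*3 = -1*6 = -6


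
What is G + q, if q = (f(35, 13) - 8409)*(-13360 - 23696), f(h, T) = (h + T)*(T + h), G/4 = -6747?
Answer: 226199892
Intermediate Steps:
G = -26988 (G = 4*(-6747) = -26988)
f(h, T) = (T + h)² (f(h, T) = (T + h)*(T + h) = (T + h)²)
q = 226226880 (q = ((13 + 35)² - 8409)*(-13360 - 23696) = (48² - 8409)*(-37056) = (2304 - 8409)*(-37056) = -6105*(-37056) = 226226880)
G + q = -26988 + 226226880 = 226199892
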